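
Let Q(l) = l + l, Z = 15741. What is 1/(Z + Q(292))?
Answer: 1/16325 ≈ 6.1256e-5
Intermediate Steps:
Q(l) = 2*l
1/(Z + Q(292)) = 1/(15741 + 2*292) = 1/(15741 + 584) = 1/16325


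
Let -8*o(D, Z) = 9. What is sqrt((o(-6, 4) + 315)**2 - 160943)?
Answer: I*sqrt(3995231)/8 ≈ 249.85*I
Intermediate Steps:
o(D, Z) = -9/8 (o(D, Z) = -1/8*9 = -9/8)
sqrt((o(-6, 4) + 315)**2 - 160943) = sqrt((-9/8 + 315)**2 - 160943) = sqrt((2511/8)**2 - 160943) = sqrt(6305121/64 - 160943) = sqrt(-3995231/64) = I*sqrt(3995231)/8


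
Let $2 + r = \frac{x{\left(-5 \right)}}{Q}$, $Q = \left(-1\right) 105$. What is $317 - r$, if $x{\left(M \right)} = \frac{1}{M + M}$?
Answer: $\frac{334949}{1050} \approx 319.0$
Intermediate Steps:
$x{\left(M \right)} = \frac{1}{2 M}$
$Q = -105$
$r = - \frac{2099}{1050}$ ($r = -2 + \frac{\frac{1}{2} \frac{1}{-5}}{-105} = -2 + \frac{1}{2} \left(- \frac{1}{5}\right) \left(- \frac{1}{105}\right) = -2 - - \frac{1}{1050} = -2 + \frac{1}{1050} = - \frac{2099}{1050} \approx -1.999$)
$317 - r = 317 - - \frac{2099}{1050} = 317 + \frac{2099}{1050} = \frac{334949}{1050}$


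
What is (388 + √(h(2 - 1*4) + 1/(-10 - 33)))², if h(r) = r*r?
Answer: 6473563/43 + 2328*√817/43 ≈ 1.5210e+5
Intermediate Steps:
h(r) = r²
(388 + √(h(2 - 1*4) + 1/(-10 - 33)))² = (388 + √((2 - 1*4)² + 1/(-10 - 33)))² = (388 + √((2 - 4)² + 1/(-43)))² = (388 + √((-2)² - 1/43))² = (388 + √(4 - 1/43))² = (388 + √(171/43))² = (388 + 3*√817/43)²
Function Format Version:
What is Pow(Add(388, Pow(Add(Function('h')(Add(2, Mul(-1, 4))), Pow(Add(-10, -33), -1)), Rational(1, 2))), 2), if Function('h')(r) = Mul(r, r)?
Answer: Add(Rational(6473563, 43), Mul(Rational(2328, 43), Pow(817, Rational(1, 2)))) ≈ 1.5210e+5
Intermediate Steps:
Function('h')(r) = Pow(r, 2)
Pow(Add(388, Pow(Add(Function('h')(Add(2, Mul(-1, 4))), Pow(Add(-10, -33), -1)), Rational(1, 2))), 2) = Pow(Add(388, Pow(Add(Pow(Add(2, Mul(-1, 4)), 2), Pow(Add(-10, -33), -1)), Rational(1, 2))), 2) = Pow(Add(388, Pow(Add(Pow(Add(2, -4), 2), Pow(-43, -1)), Rational(1, 2))), 2) = Pow(Add(388, Pow(Add(Pow(-2, 2), Rational(-1, 43)), Rational(1, 2))), 2) = Pow(Add(388, Pow(Add(4, Rational(-1, 43)), Rational(1, 2))), 2) = Pow(Add(388, Pow(Rational(171, 43), Rational(1, 2))), 2) = Pow(Add(388, Mul(Rational(3, 43), Pow(817, Rational(1, 2)))), 2)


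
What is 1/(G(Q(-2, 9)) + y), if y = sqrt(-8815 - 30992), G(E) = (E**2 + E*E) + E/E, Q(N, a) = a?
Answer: 163/66376 - 3*I*sqrt(4423)/66376 ≈ 0.0024557 - 0.0030059*I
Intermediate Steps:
G(E) = 1 + 2*E**2 (G(E) = (E**2 + E**2) + 1 = 2*E**2 + 1 = 1 + 2*E**2)
y = 3*I*sqrt(4423) (y = sqrt(-39807) = 3*I*sqrt(4423) ≈ 199.52*I)
1/(G(Q(-2, 9)) + y) = 1/((1 + 2*9**2) + 3*I*sqrt(4423)) = 1/((1 + 2*81) + 3*I*sqrt(4423)) = 1/((1 + 162) + 3*I*sqrt(4423)) = 1/(163 + 3*I*sqrt(4423))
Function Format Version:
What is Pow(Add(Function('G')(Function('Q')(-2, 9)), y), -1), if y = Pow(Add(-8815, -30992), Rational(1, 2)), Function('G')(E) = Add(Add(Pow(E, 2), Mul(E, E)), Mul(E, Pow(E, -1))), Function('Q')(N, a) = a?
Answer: Add(Rational(163, 66376), Mul(Rational(-3, 66376), I, Pow(4423, Rational(1, 2)))) ≈ Add(0.0024557, Mul(-0.0030059, I))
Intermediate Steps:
Function('G')(E) = Add(1, Mul(2, Pow(E, 2))) (Function('G')(E) = Add(Add(Pow(E, 2), Pow(E, 2)), 1) = Add(Mul(2, Pow(E, 2)), 1) = Add(1, Mul(2, Pow(E, 2))))
y = Mul(3, I, Pow(4423, Rational(1, 2))) (y = Pow(-39807, Rational(1, 2)) = Mul(3, I, Pow(4423, Rational(1, 2))) ≈ Mul(199.52, I))
Pow(Add(Function('G')(Function('Q')(-2, 9)), y), -1) = Pow(Add(Add(1, Mul(2, Pow(9, 2))), Mul(3, I, Pow(4423, Rational(1, 2)))), -1) = Pow(Add(Add(1, Mul(2, 81)), Mul(3, I, Pow(4423, Rational(1, 2)))), -1) = Pow(Add(Add(1, 162), Mul(3, I, Pow(4423, Rational(1, 2)))), -1) = Pow(Add(163, Mul(3, I, Pow(4423, Rational(1, 2)))), -1)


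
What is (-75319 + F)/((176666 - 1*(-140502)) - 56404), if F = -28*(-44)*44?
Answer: -21111/260764 ≈ -0.080958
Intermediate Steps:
F = 54208 (F = 1232*44 = 54208)
(-75319 + F)/((176666 - 1*(-140502)) - 56404) = (-75319 + 54208)/((176666 - 1*(-140502)) - 56404) = -21111/((176666 + 140502) - 56404) = -21111/(317168 - 56404) = -21111/260764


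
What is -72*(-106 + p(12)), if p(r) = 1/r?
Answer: 7626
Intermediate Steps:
-72*(-106 + p(12)) = -72*(-106 + 1/12) = -72*(-1271/12) = 7626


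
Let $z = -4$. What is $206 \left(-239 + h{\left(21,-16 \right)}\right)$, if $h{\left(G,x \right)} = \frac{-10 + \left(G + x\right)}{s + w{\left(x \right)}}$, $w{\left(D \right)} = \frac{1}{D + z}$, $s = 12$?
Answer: $- \frac{11787526}{239} \approx -49320.0$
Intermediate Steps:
$w{\left(D \right)} = \frac{1}{-4 + D}$ ($w{\left(D \right)} = \frac{1}{D - 4} = \frac{1}{-4 + D}$)
$h{\left(G,x \right)} = \frac{-10 + G + x}{12 + \frac{1}{-4 + x}}$ ($h{\left(G,x \right)} = \frac{-10 + \left(G + x\right)}{12 + \frac{1}{-4 + x}} = \frac{-10 + G + x}{12 + \frac{1}{-4 + x}}$)
$206 \left(-239 + h{\left(21,-16 \right)}\right) = 206 \left(-239 + \frac{\left(-4 - 16\right) \left(-10 + 21 - 16\right)}{-47 + 12 \left(-16\right)}\right) = 206 \left(-239 + \frac{1}{-47 - 192} \left(-20\right) \left(-5\right)\right) = 206 \left(-239 + \frac{1}{-239} \left(-20\right) \left(-5\right)\right) = 206 \left(-239 - \left(- \frac{20}{239}\right) \left(-5\right)\right) = 206 \left(-239 - \frac{100}{239}\right) = 206 \left(- \frac{57221}{239}\right) = - \frac{11787526}{239}$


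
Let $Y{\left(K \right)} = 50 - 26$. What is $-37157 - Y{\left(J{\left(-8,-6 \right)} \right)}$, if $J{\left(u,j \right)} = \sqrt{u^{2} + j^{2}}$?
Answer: $-37181$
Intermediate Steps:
$J{\left(u,j \right)} = \sqrt{j^{2} + u^{2}}$
$Y{\left(K \right)} = 24$
$-37157 - Y{\left(J{\left(-8,-6 \right)} \right)} = -37157 - 24 = -37181$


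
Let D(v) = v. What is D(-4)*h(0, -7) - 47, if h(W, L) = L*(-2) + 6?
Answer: -127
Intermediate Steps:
h(W, L) = 6 - 2*L (h(W, L) = -2*L + 6 = 6 - 2*L)
D(-4)*h(0, -7) - 47 = -4*(6 - 2*(-7)) - 47 = -4*(6 + 14) - 47 = -4*20 - 47 = -80 - 47 = -127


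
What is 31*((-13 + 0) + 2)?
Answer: -341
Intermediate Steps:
31*((-13 + 0) + 2) = 31*(-13 + 2) = 31*(-11) = -341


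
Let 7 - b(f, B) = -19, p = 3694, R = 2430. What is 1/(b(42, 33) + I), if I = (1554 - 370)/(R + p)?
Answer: 1531/40102 ≈ 0.038178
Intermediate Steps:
b(f, B) = 26 (b(f, B) = 7 - 1*(-19) = 7 + 19 = 26)
I = 296/1531 (I = (1554 - 370)/(2430 + 3694) = 1184/6124 = 1184*(1/6124) = 296/1531 ≈ 0.19334)
1/(b(42, 33) + I) = 1/(26 + 296/1531) = 1/(40102/1531) = 1531/40102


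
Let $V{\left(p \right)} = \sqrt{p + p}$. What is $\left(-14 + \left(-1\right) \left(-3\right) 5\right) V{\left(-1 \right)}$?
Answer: $i \sqrt{2} \approx 1.4142 i$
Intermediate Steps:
$V{\left(p \right)} = \sqrt{2} \sqrt{p}$ ($V{\left(p \right)} = \sqrt{2 p} = \sqrt{2} \sqrt{p}$)
$\left(-14 + \left(-1\right) \left(-3\right) 5\right) V{\left(-1 \right)} = \left(-14 + \left(-1\right) \left(-3\right) 5\right) \sqrt{2} \sqrt{-1} = \left(-14 + 3 \cdot 5\right) \sqrt{2} i = \left(-14 + 15\right) i \sqrt{2} = 1 i \sqrt{2} = i \sqrt{2}$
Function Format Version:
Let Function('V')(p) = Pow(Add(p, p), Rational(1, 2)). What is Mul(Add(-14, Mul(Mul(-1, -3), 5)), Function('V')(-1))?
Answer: Mul(I, Pow(2, Rational(1, 2))) ≈ Mul(1.4142, I)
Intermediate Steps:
Function('V')(p) = Mul(Pow(2, Rational(1, 2)), Pow(p, Rational(1, 2))) (Function('V')(p) = Pow(Mul(2, p), Rational(1, 2)) = Mul(Pow(2, Rational(1, 2)), Pow(p, Rational(1, 2))))
Mul(Add(-14, Mul(Mul(-1, -3), 5)), Function('V')(-1)) = Mul(Add(-14, Mul(Mul(-1, -3), 5)), Mul(Pow(2, Rational(1, 2)), Pow(-1, Rational(1, 2)))) = Mul(Add(-14, Mul(3, 5)), Mul(Pow(2, Rational(1, 2)), I)) = Mul(Add(-14, 15), Mul(I, Pow(2, Rational(1, 2)))) = Mul(1, Mul(I, Pow(2, Rational(1, 2)))) = Mul(I, Pow(2, Rational(1, 2)))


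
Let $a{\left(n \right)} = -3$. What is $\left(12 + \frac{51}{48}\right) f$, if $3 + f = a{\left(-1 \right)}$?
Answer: $- \frac{627}{8} \approx -78.375$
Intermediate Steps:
$f = -6$ ($f = -3 - 3 = -6$)
$\left(12 + \frac{51}{48}\right) f = \left(12 + \frac{51}{48}\right) \left(-6\right) = \left(12 + 51 \cdot \frac{1}{48}\right) \left(-6\right) = \left(12 + \frac{17}{16}\right) \left(-6\right) = \frac{209}{16} \left(-6\right) = - \frac{627}{8}$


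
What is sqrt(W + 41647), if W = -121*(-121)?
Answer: 4*sqrt(3518) ≈ 237.25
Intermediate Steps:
W = 14641
sqrt(W + 41647) = sqrt(14641 + 41647) = sqrt(56288) = 4*sqrt(3518)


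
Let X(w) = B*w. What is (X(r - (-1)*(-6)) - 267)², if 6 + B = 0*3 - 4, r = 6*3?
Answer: 149769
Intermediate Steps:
r = 18
B = -10 (B = -6 + (0*3 - 4) = -6 + (0 - 4) = -6 - 4 = -10)
X(w) = -10*w
(X(r - (-1)*(-6)) - 267)² = (-10*(18 - (-1)*(-6)) - 267)² = (-10*(18 - 1*6) - 267)² = (-10*(18 - 6) - 267)² = (-10*12 - 267)² = (-120 - 267)² = (-387)² = 149769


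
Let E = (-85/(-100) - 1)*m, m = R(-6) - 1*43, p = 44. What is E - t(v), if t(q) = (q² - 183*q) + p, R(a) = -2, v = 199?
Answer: -12885/4 ≈ -3221.3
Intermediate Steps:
m = -45 (m = -2 - 1*43 = -2 - 43 = -45)
t(q) = 44 + q² - 183*q (t(q) = (q² - 183*q) + 44 = 44 + q² - 183*q)
E = 27/4 (E = (-85/(-100) - 1)*(-45) = (-85*(-1/100) - 1)*(-45) = (17/20 - 1)*(-45) = -3/20*(-45) = 27/4 ≈ 6.7500)
E - t(v) = 27/4 - (44 + 199² - 183*199) = 27/4 - (44 + 39601 - 36417) = 27/4 - 1*3228 = 27/4 - 3228 = -12885/4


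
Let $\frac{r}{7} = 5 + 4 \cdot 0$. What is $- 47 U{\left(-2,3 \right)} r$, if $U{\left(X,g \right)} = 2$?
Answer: $-3290$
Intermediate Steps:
$r = 35$ ($r = 7 \left(5 + 4 \cdot 0\right) = 7 \left(5 + 0\right) = 7 \cdot 5 = 35$)
$- 47 U{\left(-2,3 \right)} r = \left(-47\right) 2 \cdot 35 = \left(-94\right) 35 = -3290$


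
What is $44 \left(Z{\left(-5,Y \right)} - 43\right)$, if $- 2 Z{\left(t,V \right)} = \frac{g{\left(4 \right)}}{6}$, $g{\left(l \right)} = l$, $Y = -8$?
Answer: $- \frac{5720}{3} \approx -1906.7$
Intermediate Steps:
$Z{\left(t,V \right)} = - \frac{1}{3}$ ($Z{\left(t,V \right)} = - \frac{4 \cdot \frac{1}{6}}{2} = \left(- \frac{1}{2}\right) \frac{2}{3} = - \frac{1}{3}$)
$44 \left(Z{\left(-5,Y \right)} - 43\right) = 44 \left(- \frac{1}{3} - 43\right) = 44 \left(- \frac{130}{3}\right) = - \frac{5720}{3}$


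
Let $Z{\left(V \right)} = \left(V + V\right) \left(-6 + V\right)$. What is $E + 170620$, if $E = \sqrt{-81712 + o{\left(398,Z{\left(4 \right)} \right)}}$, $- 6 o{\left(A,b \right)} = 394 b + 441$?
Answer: $170620 + \frac{i \sqrt{2906454}}{6} \approx 1.7062 \cdot 10^{5} + 284.14 i$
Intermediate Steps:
$Z{\left(V \right)} = 2 V \left(-6 + V\right)$
$o{\left(A,b \right)} = - \frac{147}{2} - \frac{197 b}{3}$ ($o{\left(A,b \right)} = - \frac{394 b + 441}{6} = - \frac{441 + 394 b}{6} = - \frac{147}{2} - \frac{197 b}{3}$)
$E = \frac{i \sqrt{2906454}}{6}$ ($E = \sqrt{-81712 - \left(\frac{147}{2} + \frac{197 \cdot 2 \cdot 4 \left(-6 + 4\right)}{3}\right)} = \sqrt{-81712 - \left(\frac{147}{2} + \frac{197 \cdot 2 \cdot 4 \left(-2\right)}{3}\right)} = \sqrt{-81712 - - \frac{5863}{6}} = \sqrt{-81712 + \left(- \frac{147}{2} + \frac{3152}{3}\right)} = \sqrt{-81712 + \frac{5863}{6}} = \sqrt{- \frac{484409}{6}} = \frac{i \sqrt{2906454}}{6} \approx 284.14 i$)
$E + 170620 = \frac{i \sqrt{2906454}}{6} + 170620 = 170620 + \frac{i \sqrt{2906454}}{6}$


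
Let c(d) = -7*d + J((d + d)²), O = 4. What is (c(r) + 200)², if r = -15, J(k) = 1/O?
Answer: 1490841/16 ≈ 93178.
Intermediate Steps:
J(k) = ¼ (J(k) = 1/4 = ¼)
c(d) = ¼ - 7*d (c(d) = -7*d + ¼ = ¼ - 7*d)
(c(r) + 200)² = ((¼ - 7*(-15)) + 200)² = ((¼ + 105) + 200)² = (421/4 + 200)² = (1221/4)² = 1490841/16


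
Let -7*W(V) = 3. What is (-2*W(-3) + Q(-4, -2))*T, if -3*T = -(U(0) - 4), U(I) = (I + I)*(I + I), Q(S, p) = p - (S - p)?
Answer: -8/7 ≈ -1.1429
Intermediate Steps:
W(V) = -3/7 (W(V) = -1/7*3 = -3/7)
Q(S, p) = -S + 2*p (Q(S, p) = p + (p - S) = -S + 2*p)
U(I) = 4*I**2 (U(I) = (2*I)*(2*I) = 4*I**2)
T = -4/3 (T = -(-1)*(4*0**2 - 4)/3 = -(-1)*(4*0 - 4)/3 = -(-1)*(0 - 4)/3 = -(-1)*(-4)/3 = -1/3*4 = -4/3 ≈ -1.3333)
(-2*W(-3) + Q(-4, -2))*T = (-2*(-3/7) + (-1*(-4) + 2*(-2)))*(-4/3) = (6/7 + (4 - 4))*(-4/3) = (6/7 + 0)*(-4/3) = (6/7)*(-4/3) = -8/7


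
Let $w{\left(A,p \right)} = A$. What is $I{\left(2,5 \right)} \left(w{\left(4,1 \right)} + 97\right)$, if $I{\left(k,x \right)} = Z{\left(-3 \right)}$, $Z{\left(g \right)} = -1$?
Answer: $-101$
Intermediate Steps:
$I{\left(k,x \right)} = -1$
$I{\left(2,5 \right)} \left(w{\left(4,1 \right)} + 97\right) = - (4 + 97) = \left(-1\right) 101 = -101$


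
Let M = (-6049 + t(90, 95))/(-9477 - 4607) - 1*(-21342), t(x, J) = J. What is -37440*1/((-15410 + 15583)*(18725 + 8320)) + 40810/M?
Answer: 2705012241068/1420586322163 ≈ 1.9042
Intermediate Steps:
M = 150293341/7042 (M = (-6049 + 95)/(-9477 - 4607) - 1*(-21342) = -5954/(-14084) + 21342 = -5954*(-1/14084) + 21342 = 2977/7042 + 21342 = 150293341/7042 ≈ 21342.)
-37440*1/((-15410 + 15583)*(18725 + 8320)) + 40810/M = -37440*1/((-15410 + 15583)*(18725 + 8320)) + 40810/(150293341/7042) = -37440/(173*27045) + 40810*(7042/150293341) = -37440/4678785 + 26125820/13663031 = -37440*1/4678785 + 26125820/13663031 = -832/103973 + 26125820/13663031 = 2705012241068/1420586322163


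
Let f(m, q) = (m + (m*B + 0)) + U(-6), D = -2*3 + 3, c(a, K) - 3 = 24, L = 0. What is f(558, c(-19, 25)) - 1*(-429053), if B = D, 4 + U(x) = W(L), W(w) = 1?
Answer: 427934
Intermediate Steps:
c(a, K) = 27 (c(a, K) = 3 + 24 = 27)
D = -3 (D = -6 + 3 = -3)
U(x) = -3 (U(x) = -4 + 1 = -3)
B = -3
f(m, q) = -3 - 2*m (f(m, q) = (m + (m*(-3) + 0)) - 3 = (m + (-3*m + 0)) - 3 = (m - 3*m) - 3 = -2*m - 3 = -3 - 2*m)
f(558, c(-19, 25)) - 1*(-429053) = (-3 - 2*558) - 1*(-429053) = (-3 - 1116) + 429053 = -1119 + 429053 = 427934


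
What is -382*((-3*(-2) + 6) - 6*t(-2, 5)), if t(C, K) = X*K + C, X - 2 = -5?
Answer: -43548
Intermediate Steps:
X = -3 (X = 2 - 5 = -3)
t(C, K) = C - 3*K (t(C, K) = -3*K + C = C - 3*K)
-382*((-3*(-2) + 6) - 6*t(-2, 5)) = -382*((-3*(-2) + 6) - 6*(-2 - 3*5)) = -382*((6 + 6) - 6*(-2 - 15)) = -382*(12 - 6*(-17)) = -382*(12 + 102) = -382*114 = -43548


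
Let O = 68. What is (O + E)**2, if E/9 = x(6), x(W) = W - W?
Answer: 4624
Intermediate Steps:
x(W) = 0
E = 0 (E = 9*0 = 0)
(O + E)**2 = (68 + 0)**2 = 68**2 = 4624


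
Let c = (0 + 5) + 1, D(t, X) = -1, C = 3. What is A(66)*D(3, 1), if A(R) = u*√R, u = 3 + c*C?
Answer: -21*√66 ≈ -170.60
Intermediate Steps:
c = 6 (c = 5 + 1 = 6)
u = 21 (u = 3 + 6*3 = 3 + 18 = 21)
A(R) = 21*√R
A(66)*D(3, 1) = (21*√66)*(-1) = -21*√66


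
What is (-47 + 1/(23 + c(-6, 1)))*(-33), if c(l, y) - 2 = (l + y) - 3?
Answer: 26334/17 ≈ 1549.1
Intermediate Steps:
c(l, y) = -1 + l + y (c(l, y) = 2 + ((l + y) - 3) = 2 + (-3 + l + y) = -1 + l + y)
(-47 + 1/(23 + c(-6, 1)))*(-33) = (-47 + 1/(23 + (-1 - 6 + 1)))*(-33) = (-47 + 1/(23 - 6))*(-33) = (-47 + 1/17)*(-33) = -798/17*(-33) = 26334/17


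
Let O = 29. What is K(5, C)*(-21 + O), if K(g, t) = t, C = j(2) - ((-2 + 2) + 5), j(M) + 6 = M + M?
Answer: -56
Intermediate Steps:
j(M) = -6 + 2*M (j(M) = -6 + (M + M) = -6 + 2*M)
C = -7 (C = (-6 + 2*2) - ((-2 + 2) + 5) = (-6 + 4) - (0 + 5) = -2 - 1*5 = -2 - 5 = -7)
K(5, C)*(-21 + O) = -7*(-21 + 29) = -7*8 = -56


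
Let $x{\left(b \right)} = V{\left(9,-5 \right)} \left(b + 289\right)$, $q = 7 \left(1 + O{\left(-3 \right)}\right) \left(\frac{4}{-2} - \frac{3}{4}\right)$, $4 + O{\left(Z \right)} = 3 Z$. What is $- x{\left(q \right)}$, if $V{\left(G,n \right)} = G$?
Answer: $-4680$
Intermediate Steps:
$O{\left(Z \right)} = -4 + 3 Z$
$q = 231$ ($q = 7 \left(1 + \left(-4 + 3 \left(-3\right)\right)\right) \left(\frac{4}{-2} - \frac{3}{4}\right) = 7 \left(1 - 13\right) \left(4 \left(- \frac{1}{2}\right) - \frac{3}{4}\right) = 7 \left(1 - 13\right) \left(-2 - \frac{3}{4}\right) = 7 \left(-12\right) \left(- \frac{11}{4}\right) = \left(-84\right) \left(- \frac{11}{4}\right) = 231$)
$x{\left(b \right)} = 2601 + 9 b$ ($x{\left(b \right)} = 9 \left(b + 289\right) = 9 \left(289 + b\right) = 2601 + 9 b$)
$- x{\left(q \right)} = - (2601 + 9 \cdot 231) = - (2601 + 2079) = \left(-1\right) 4680 = -4680$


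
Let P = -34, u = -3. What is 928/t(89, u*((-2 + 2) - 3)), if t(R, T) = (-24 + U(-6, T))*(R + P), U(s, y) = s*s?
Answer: 232/165 ≈ 1.4061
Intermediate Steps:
U(s, y) = s²
t(R, T) = -408 + 12*R (t(R, T) = (-24 + (-6)²)*(R - 34) = (-24 + 36)*(-34 + R) = 12*(-34 + R) = -408 + 12*R)
928/t(89, u*((-2 + 2) - 3)) = 928/(-408 + 12*89) = 928/(-408 + 1068) = 928/660 = 928*(1/660) = 232/165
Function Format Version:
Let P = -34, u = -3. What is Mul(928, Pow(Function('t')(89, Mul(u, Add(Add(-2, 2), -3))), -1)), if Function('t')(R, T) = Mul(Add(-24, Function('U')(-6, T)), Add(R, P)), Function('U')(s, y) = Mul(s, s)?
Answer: Rational(232, 165) ≈ 1.4061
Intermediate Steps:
Function('U')(s, y) = Pow(s, 2)
Function('t')(R, T) = Add(-408, Mul(12, R)) (Function('t')(R, T) = Mul(Add(-24, Pow(-6, 2)), Add(R, -34)) = Mul(Add(-24, 36), Add(-34, R)) = Mul(12, Add(-34, R)) = Add(-408, Mul(12, R)))
Mul(928, Pow(Function('t')(89, Mul(u, Add(Add(-2, 2), -3))), -1)) = Mul(928, Pow(Add(-408, Mul(12, 89)), -1)) = Mul(928, Pow(Add(-408, 1068), -1)) = Mul(928, Pow(660, -1)) = Mul(928, Rational(1, 660)) = Rational(232, 165)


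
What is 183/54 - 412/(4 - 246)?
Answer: 11089/2178 ≈ 5.0914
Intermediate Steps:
183/54 - 412/(4 - 246) = 183*(1/54) - 412/(-242) = 61/18 - 412*(-1/242) = 61/18 + 206/121 = 11089/2178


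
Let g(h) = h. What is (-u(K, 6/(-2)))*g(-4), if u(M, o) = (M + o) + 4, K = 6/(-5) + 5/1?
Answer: 96/5 ≈ 19.200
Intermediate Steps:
K = 19/5 (K = 6*(-⅕) + 5*1 = -6/5 + 5 = 19/5 ≈ 3.8000)
u(M, o) = 4 + M + o
(-u(K, 6/(-2)))*g(-4) = -(4 + 19/5 + 6/(-2))*(-4) = -(4 + 19/5 + 6*(-½))*(-4) = -(4 + 19/5 - 3)*(-4) = -1*24/5*(-4) = -24/5*(-4) = 96/5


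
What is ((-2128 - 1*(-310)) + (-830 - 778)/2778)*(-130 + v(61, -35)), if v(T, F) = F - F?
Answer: 109460260/463 ≈ 2.3642e+5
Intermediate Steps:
v(T, F) = 0
((-2128 - 1*(-310)) + (-830 - 778)/2778)*(-130 + v(61, -35)) = ((-2128 - 1*(-310)) + (-830 - 778)/2778)*(-130 + 0) = ((-2128 + 310) - 1608*1/2778)*(-130) = (-1818 - 268/463)*(-130) = -842002/463*(-130) = 109460260/463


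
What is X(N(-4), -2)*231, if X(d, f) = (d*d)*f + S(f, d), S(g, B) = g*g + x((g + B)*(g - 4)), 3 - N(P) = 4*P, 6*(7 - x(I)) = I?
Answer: -160314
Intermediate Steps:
x(I) = 7 - I/6
N(P) = 3 - 4*P
S(g, B) = 7 + g² - (-4 + g)*(B + g)/6 (S(g, B) = g*g + (7 - (g + B)*(g - 4)/6) = g² + (7 - (B + g)*(-4 + g)/6) = g² + (7 - (-4 + g)*(B + g)/6) = 7 + g² - (-4 + g)*(B + g)/6)
X(d, f) = 7 + 2*d/3 + 2*f/3 + 5*f²/6 + f*d² - d*f/6 (X(d, f) = (d*d)*f + (7 + 2*d/3 + 2*f/3 + 5*f²/6 - d*f/6) = d²*f + (7 + 2*d/3 + 2*f/3 + 5*f²/6 - d*f/6) = f*d² + (7 + 2*d/3 + 2*f/3 + 5*f²/6 - d*f/6) = 7 + 2*d/3 + 2*f/3 + 5*f²/6 + f*d² - d*f/6)
X(N(-4), -2)*231 = (7 + 2*(3 - 4*(-4))/3 + (⅔)*(-2) + (⅚)*(-2)² - 2*(3 - 4*(-4))² - ⅙*(3 - 4*(-4))*(-2))*231 = (7 + 2*(3 + 16)/3 - 4/3 + (⅚)*4 - 2*(3 + 16)² - ⅙*(3 + 16)*(-2))*231 = (7 + (⅔)*19 - 4/3 + 10/3 - 2*19² - ⅙*19*(-2))*231 = (7 + 38/3 - 4/3 + 10/3 - 2*361 + 19/3)*231 = (7 + 38/3 - 4/3 + 10/3 - 722 + 19/3)*231 = -694*231 = -160314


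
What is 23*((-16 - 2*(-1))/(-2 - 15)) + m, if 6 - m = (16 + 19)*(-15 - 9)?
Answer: 14704/17 ≈ 864.94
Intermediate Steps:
m = 846 (m = 6 - (16 + 19)*(-15 - 9) = 6 - 35*(-24) = 6 - 1*(-840) = 6 + 840 = 846)
23*((-16 - 2*(-1))/(-2 - 15)) + m = 23*((-16 - 2*(-1))/(-2 - 15)) + 846 = 23*((-16 + 2)/(-17)) + 846 = 23*(-14*(-1/17)) + 846 = 23*(14/17) + 846 = 322/17 + 846 = 14704/17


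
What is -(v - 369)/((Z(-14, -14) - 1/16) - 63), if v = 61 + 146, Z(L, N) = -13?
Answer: -2592/1217 ≈ -2.1298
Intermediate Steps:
v = 207
-(v - 369)/((Z(-14, -14) - 1/16) - 63) = -(207 - 369)/((-13 - 1/16) - 63) = -(-162)/((-13 - 1*1/16) - 63) = -(-162)/((-13 - 1/16) - 63) = -(-162)/(-209/16 - 63) = -(-162)/(-1217/16) = -(-162)*(-16)/1217 = -1*2592/1217 = -2592/1217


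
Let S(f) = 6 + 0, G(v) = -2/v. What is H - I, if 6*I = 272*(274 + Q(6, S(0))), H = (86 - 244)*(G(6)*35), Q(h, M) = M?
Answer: -10850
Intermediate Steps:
S(f) = 6
H = 5530/3 (H = (86 - 244)*(-2/6*35) = -158*(-2*⅙)*35 = -(-158)*35/3 = -158*(-35/3) = 5530/3 ≈ 1843.3)
I = 38080/3 (I = (272*(274 + 6))/6 = (272*280)/6 = (⅙)*76160 = 38080/3 ≈ 12693.)
H - I = 5530/3 - 1*38080/3 = 5530/3 - 38080/3 = -10850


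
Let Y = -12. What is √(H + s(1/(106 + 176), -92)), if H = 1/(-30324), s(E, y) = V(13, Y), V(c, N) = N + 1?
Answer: I*√7004865/798 ≈ 3.3166*I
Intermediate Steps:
V(c, N) = 1 + N
s(E, y) = -11 (s(E, y) = 1 - 12 = -11)
H = -1/30324 ≈ -3.2977e-5
√(H + s(1/(106 + 176), -92)) = √(-1/30324 - 11) = √(-333565/30324) = I*√7004865/798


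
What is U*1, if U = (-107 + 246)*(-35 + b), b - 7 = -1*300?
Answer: -45592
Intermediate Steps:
b = -293 (b = 7 - 1*300 = 7 - 300 = -293)
U = -45592 (U = (-107 + 246)*(-35 - 293) = 139*(-328) = -45592)
U*1 = -45592*1 = -45592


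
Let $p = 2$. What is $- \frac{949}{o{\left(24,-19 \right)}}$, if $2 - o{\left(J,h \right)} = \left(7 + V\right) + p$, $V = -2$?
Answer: $\frac{949}{5} \approx 189.8$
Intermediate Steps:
$o{\left(J,h \right)} = -5$ ($o{\left(J,h \right)} = 2 - \left(\left(7 - 2\right) + 2\right) = 2 - \left(5 + 2\right) = 2 - 7 = -5$)
$- \frac{949}{o{\left(24,-19 \right)}} = - \frac{949}{-5} = \left(-949\right) \left(- \frac{1}{5}\right) = \frac{949}{5}$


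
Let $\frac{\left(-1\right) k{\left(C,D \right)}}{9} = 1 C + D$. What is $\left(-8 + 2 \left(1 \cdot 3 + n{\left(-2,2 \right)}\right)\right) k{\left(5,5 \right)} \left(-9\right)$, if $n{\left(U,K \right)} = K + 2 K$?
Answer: $8100$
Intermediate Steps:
$k{\left(C,D \right)} = - 9 C - 9 D$ ($k{\left(C,D \right)} = - 9 \left(1 C + D\right) = - 9 \left(C + D\right) = - 9 C - 9 D$)
$n{\left(U,K \right)} = 3 K$
$\left(-8 + 2 \left(1 \cdot 3 + n{\left(-2,2 \right)}\right)\right) k{\left(5,5 \right)} \left(-9\right) = \left(-8 + 2 \left(1 \cdot 3 + 3 \cdot 2\right)\right) \left(\left(-9\right) 5 - 45\right) \left(-9\right) = \left(-8 + 2 \left(3 + 6\right)\right) \left(-45 - 45\right) \left(-9\right) = \left(-8 + 2 \cdot 9\right) \left(-90\right) \left(-9\right) = \left(-8 + 18\right) \left(-90\right) \left(-9\right) = 10 \left(-90\right) \left(-9\right) = \left(-900\right) \left(-9\right) = 8100$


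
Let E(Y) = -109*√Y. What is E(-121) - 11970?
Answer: -11970 - 1199*I ≈ -11970.0 - 1199.0*I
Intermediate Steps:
E(-121) - 11970 = -1199*I - 11970 = -11970 - 1199*I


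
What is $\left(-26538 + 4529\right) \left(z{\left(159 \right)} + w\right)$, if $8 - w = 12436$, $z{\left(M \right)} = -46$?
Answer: $274540266$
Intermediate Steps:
$w = -12428$ ($w = 8 - 12436 = -12428$)
$\left(-26538 + 4529\right) \left(z{\left(159 \right)} + w\right) = \left(-26538 + 4529\right) \left(-46 - 12428\right) = \left(-22009\right) \left(-12474\right) = 274540266$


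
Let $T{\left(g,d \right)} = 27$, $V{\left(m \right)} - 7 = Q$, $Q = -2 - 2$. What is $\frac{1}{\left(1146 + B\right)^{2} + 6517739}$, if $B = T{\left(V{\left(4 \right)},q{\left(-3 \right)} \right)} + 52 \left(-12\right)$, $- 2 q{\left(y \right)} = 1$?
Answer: $\frac{1}{6819140} \approx 1.4665 \cdot 10^{-7}$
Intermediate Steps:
$Q = -4$
$V{\left(m \right)} = 3$ ($V{\left(m \right)} = 7 - 4 = 3$)
$q{\left(y \right)} = - \frac{1}{2}$ ($q{\left(y \right)} = \left(- \frac{1}{2}\right) 1 = - \frac{1}{2}$)
$B = -597$ ($B = 27 + 52 \left(-12\right) = 27 - 624 = -597$)
$\frac{1}{\left(1146 + B\right)^{2} + 6517739} = \frac{1}{\left(1146 - 597\right)^{2} + 6517739} = \frac{1}{549^{2} + 6517739} = \frac{1}{301401 + 6517739} = \frac{1}{6819140}$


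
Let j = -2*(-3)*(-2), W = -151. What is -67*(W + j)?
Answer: 10921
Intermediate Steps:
j = -12 (j = 6*(-2) = -12)
-67*(W + j) = -67*(-151 - 12) = -67*(-163) = 10921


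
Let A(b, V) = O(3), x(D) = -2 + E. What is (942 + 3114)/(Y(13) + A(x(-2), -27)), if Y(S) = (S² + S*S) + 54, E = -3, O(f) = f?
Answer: 4056/395 ≈ 10.268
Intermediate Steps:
x(D) = -5 (x(D) = -2 - 3 = -5)
Y(S) = 54 + 2*S² (Y(S) = (S² + S²) + 54 = 2*S² + 54 = 54 + 2*S²)
A(b, V) = 3
(942 + 3114)/(Y(13) + A(x(-2), -27)) = (942 + 3114)/((54 + 2*13²) + 3) = 4056/((54 + 2*169) + 3) = 4056/((54 + 338) + 3) = 4056/(392 + 3) = 4056/395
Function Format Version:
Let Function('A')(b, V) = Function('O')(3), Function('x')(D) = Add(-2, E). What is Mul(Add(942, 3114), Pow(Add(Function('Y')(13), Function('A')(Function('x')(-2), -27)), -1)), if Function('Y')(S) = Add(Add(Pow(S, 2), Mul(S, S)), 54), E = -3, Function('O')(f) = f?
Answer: Rational(4056, 395) ≈ 10.268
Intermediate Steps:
Function('x')(D) = -5 (Function('x')(D) = Add(-2, -3) = -5)
Function('Y')(S) = Add(54, Mul(2, Pow(S, 2))) (Function('Y')(S) = Add(Add(Pow(S, 2), Pow(S, 2)), 54) = Add(Mul(2, Pow(S, 2)), 54) = Add(54, Mul(2, Pow(S, 2))))
Function('A')(b, V) = 3
Mul(Add(942, 3114), Pow(Add(Function('Y')(13), Function('A')(Function('x')(-2), -27)), -1)) = Mul(Add(942, 3114), Pow(Add(Add(54, Mul(2, Pow(13, 2))), 3), -1)) = Mul(4056, Pow(Add(Add(54, Mul(2, 169)), 3), -1)) = Mul(4056, Pow(Add(Add(54, 338), 3), -1)) = Mul(4056, Pow(Add(392, 3), -1)) = Mul(4056, Pow(395, -1)) = Mul(4056, Rational(1, 395)) = Rational(4056, 395)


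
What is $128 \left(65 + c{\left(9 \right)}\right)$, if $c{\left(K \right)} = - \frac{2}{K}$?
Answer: $\frac{74624}{9} \approx 8291.6$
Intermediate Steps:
$128 \left(65 + c{\left(9 \right)}\right) = 128 \left(65 - \frac{2}{9}\right) = 128 \cdot \frac{583}{9} = \frac{74624}{9}$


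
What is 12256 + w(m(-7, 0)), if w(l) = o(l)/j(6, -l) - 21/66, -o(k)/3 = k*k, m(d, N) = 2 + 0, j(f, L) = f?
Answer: 269581/22 ≈ 12254.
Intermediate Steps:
m(d, N) = 2
o(k) = -3*k² (o(k) = -3*k*k = -3*k²)
w(l) = -7/22 - l²/2 (w(l) = -3*l²/6 - 21/66 = -3*l²*(⅙) - 21*1/66 = -l²/2 - 7/22 = -7/22 - l²/2)
12256 + w(m(-7, 0)) = 12256 + (-7/22 - ½*2²) = 12256 + (-7/22 - ½*4) = 12256 + (-7/22 - 2) = 12256 - 51/22 = 269581/22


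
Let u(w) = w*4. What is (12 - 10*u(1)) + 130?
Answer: 102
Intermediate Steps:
u(w) = 4*w
(12 - 10*u(1)) + 130 = (12 - 40) + 130 = -28 + 130 = 102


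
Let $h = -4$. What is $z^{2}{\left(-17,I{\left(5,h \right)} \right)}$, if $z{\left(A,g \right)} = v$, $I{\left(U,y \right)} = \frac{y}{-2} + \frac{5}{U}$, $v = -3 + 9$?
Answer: $36$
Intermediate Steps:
$v = 6$
$I{\left(U,y \right)} = \frac{5}{U} - \frac{y}{2}$ ($I{\left(U,y \right)} = y \left(- \frac{1}{2}\right) + \frac{5}{U} = - \frac{y}{2} + \frac{5}{U} = \frac{5}{U} - \frac{y}{2}$)
$z{\left(A,g \right)} = 6$
$z^{2}{\left(-17,I{\left(5,h \right)} \right)} = 6^{2} = 36$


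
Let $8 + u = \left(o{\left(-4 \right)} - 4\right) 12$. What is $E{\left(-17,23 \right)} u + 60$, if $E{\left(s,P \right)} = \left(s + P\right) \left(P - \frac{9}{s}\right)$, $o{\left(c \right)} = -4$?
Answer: $- \frac{248580}{17} \approx -14622.0$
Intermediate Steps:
$E{\left(s,P \right)} = \left(P + s\right) \left(P - \frac{9}{s}\right)$
$u = -104$ ($u = -8 + \left(-4 - 4\right) 12 = -8 - 96 = -104$)
$E{\left(-17,23 \right)} u + 60 = \left(-9 + 23^{2} + 23 \left(-17\right) - \frac{207}{-17}\right) \left(-104\right) + 60 = \left(-9 + 529 - 391 - 207 \left(- \frac{1}{17}\right)\right) \left(-104\right) + 60 = \left(-9 + 529 - 391 + \frac{207}{17}\right) \left(-104\right) + 60 = \frac{2400}{17} \left(-104\right) + 60 = - \frac{249600}{17} + 60 = - \frac{248580}{17}$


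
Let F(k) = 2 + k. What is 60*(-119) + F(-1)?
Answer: -7139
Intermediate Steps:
60*(-119) + F(-1) = 60*(-119) + (2 - 1) = -7140 + 1 = -7139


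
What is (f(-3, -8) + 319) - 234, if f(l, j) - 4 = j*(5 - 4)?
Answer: 81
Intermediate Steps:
f(l, j) = 4 + j (f(l, j) = 4 + j*(5 - 4) = 4 + j*1 = 4 + j)
(f(-3, -8) + 319) - 234 = ((4 - 8) + 319) - 234 = (-4 + 319) - 234 = 315 - 234 = 81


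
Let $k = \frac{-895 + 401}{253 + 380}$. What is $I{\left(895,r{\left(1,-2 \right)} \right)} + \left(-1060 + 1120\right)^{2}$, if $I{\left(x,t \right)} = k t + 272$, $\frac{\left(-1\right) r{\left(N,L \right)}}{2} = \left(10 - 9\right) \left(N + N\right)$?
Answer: $\frac{2452952}{633} \approx 3875.1$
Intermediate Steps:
$k = - \frac{494}{633} \approx -0.78041$
$r{\left(N,L \right)} = - 4 N$ ($r{\left(N,L \right)} = - 2 \left(10 - 9\right) \left(N + N\right) = - 2 \cdot 1 \cdot 2 N = - 2 \cdot 2 N = - 4 N$)
$I{\left(x,t \right)} = 272 - \frac{494 t}{633}$ ($I{\left(x,t \right)} = - \frac{494 t}{633} + 272 = 272 - \frac{494 t}{633}$)
$I{\left(895,r{\left(1,-2 \right)} \right)} + \left(-1060 + 1120\right)^{2} = \left(272 - \frac{494 \left(\left(-4\right) 1\right)}{633}\right) + \left(-1060 + 1120\right)^{2} = \left(272 - - \frac{1976}{633}\right) + 60^{2} = \left(272 + \frac{1976}{633}\right) + 3600 = \frac{174152}{633} + 3600 = \frac{2452952}{633}$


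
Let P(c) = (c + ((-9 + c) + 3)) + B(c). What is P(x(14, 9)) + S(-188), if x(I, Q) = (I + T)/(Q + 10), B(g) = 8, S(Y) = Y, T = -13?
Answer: -3532/19 ≈ -185.89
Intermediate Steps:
x(I, Q) = (-13 + I)/(10 + Q) (x(I, Q) = (I - 13)/(Q + 10) = (-13 + I)/(10 + Q))
P(c) = 2 + 2*c (P(c) = (c + ((-9 + c) + 3)) + 8 = (c + (-6 + c)) + 8 = (-6 + 2*c) + 8 = 2 + 2*c)
P(x(14, 9)) + S(-188) = (2 + 2*((-13 + 14)/(10 + 9))) - 188 = (2 + 2*(1/19)) - 188 = (2 + 2/19) - 188 = 40/19 - 188 = -3532/19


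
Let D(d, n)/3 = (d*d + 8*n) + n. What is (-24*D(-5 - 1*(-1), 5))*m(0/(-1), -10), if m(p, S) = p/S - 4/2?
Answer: 8784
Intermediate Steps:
m(p, S) = -2 + p/S (m(p, S) = p/S - 4*½ = p/S - 2 = -2 + p/S)
D(d, n) = 3*d² + 27*n (D(d, n) = 3*((d*d + 8*n) + n) = 3*((d² + 8*n) + n) = 3*(d² + 9*n) = 3*d² + 27*n)
(-24*D(-5 - 1*(-1), 5))*m(0/(-1), -10) = (-24*(3*(-5 - 1*(-1))² + 27*5))*(-2 + (0/(-1))/(-10)) = (-24*(3*(-5 + 1)² + 135))*(-2 + (0*(-1))*(-⅒)) = (-24*(3*(-4)² + 135))*(-2 + 0*(-⅒)) = (-24*(3*16 + 135))*(-2 + 0) = -24*(48 + 135)*(-2) = -24*183*(-2) = -4392*(-2) = 8784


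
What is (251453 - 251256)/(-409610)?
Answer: -197/409610 ≈ -0.00048095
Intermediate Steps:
(251453 - 251256)/(-409610) = 197*(-1/409610) = -197/409610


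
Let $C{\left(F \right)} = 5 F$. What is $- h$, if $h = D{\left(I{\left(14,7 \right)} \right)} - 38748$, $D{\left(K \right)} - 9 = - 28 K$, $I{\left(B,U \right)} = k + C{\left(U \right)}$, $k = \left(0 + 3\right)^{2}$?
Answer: $39971$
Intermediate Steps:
$k = 9$ ($k = 3^{2} = 9$)
$I{\left(B,U \right)} = 9 + 5 U$
$D{\left(K \right)} = 9 - 28 K$
$h = -39971$ ($h = \left(9 - 28 \left(9 + 5 \cdot 7\right)\right) - 38748 = \left(9 - 28 \left(9 + 35\right)\right) - 38748 = \left(9 - 1232\right) - 38748 = -1223 - 38748 = -39971$)
$- h = \left(-1\right) \left(-39971\right) = 39971$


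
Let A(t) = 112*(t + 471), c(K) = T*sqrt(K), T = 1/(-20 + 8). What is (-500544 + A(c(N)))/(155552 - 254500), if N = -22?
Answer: 111948/24737 + 7*I*sqrt(22)/74211 ≈ 4.5255 + 0.00044243*I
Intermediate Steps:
T = -1/12 (T = 1/(-12) = -1/12 ≈ -0.083333)
c(K) = -sqrt(K)/12
A(t) = 52752 + 112*t (A(t) = 112*(471 + t) = 52752 + 112*t)
(-500544 + A(c(N)))/(155552 - 254500) = (-500544 + (52752 + 112*(-I*sqrt(22)/12)))/(155552 - 254500) = (-500544 + (52752 + 112*(-I*sqrt(22)/12)))/(-98948) = (-500544 + (52752 + 112*(-I*sqrt(22)/12)))*(-1/98948) = (-500544 + (52752 - 28*I*sqrt(22)/3))*(-1/98948) = (-447792 - 28*I*sqrt(22)/3)*(-1/98948) = 111948/24737 + 7*I*sqrt(22)/74211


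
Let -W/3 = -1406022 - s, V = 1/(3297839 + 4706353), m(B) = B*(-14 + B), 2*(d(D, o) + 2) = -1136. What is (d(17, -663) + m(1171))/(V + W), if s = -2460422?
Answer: -10839893129184/25318860134399 ≈ -0.42813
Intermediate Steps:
d(D, o) = -570 (d(D, o) = -2 + (1/2)*(-1136) = -2 - 568 = -570)
V = 1/8004192 ≈ 1.2493e-7
W = -3163200 (W = -3*(-1406022 - 1*(-2460422)) = -3*(-1406022 + 2460422) = -3*1054400 = -3163200)
(d(17, -663) + m(1171))/(V + W) = (-570 + 1171*(-14 + 1171))/(1/8004192 - 3163200) = (-570 + 1171*1157)/(-25318860134399/8004192) = (-570 + 1354847)*(-8004192/25318860134399) = 1354277*(-8004192/25318860134399) = -10839893129184/25318860134399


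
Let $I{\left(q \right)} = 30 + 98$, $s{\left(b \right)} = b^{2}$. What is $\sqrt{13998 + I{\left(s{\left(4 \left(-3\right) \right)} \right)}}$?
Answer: $\sqrt{14126} \approx 118.85$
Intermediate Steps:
$I{\left(q \right)} = 128$
$\sqrt{13998 + I{\left(s{\left(4 \left(-3\right) \right)} \right)}} = \sqrt{13998 + 128} = \sqrt{14126}$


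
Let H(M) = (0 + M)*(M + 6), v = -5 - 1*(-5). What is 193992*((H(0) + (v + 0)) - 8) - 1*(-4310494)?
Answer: 2758558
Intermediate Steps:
v = 0 (v = -5 + 5 = 0)
H(M) = M*(6 + M)
193992*((H(0) + (v + 0)) - 8) - 1*(-4310494) = 193992*((0*(6 + 0) + (0 + 0)) - 8) - 1*(-4310494) = 193992*((0*6 + 0) - 8) + 4310494 = 193992*((0 + 0) - 8) + 4310494 = 193992*(0 - 8) + 4310494 = 193992*(-8) + 4310494 = -1551936 + 4310494 = 2758558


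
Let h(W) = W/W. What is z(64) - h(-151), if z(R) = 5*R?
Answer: 319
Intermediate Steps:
h(W) = 1
z(64) - h(-151) = 5*64 - 1*1 = 320 - 1 = 319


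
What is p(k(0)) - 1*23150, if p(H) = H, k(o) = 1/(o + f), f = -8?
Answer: -185201/8 ≈ -23150.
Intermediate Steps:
k(o) = 1/(-8 + o) (k(o) = 1/(o - 8) = 1/(-8 + o))
p(k(0)) - 1*23150 = 1/(-8 + 0) - 1*23150 = 1/(-8) - 23150 = -⅛ - 23150 = -185201/8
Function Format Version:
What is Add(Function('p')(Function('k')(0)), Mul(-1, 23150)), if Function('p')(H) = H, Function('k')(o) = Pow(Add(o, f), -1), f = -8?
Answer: Rational(-185201, 8) ≈ -23150.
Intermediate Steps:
Function('k')(o) = Pow(Add(-8, o), -1) (Function('k')(o) = Pow(Add(o, -8), -1) = Pow(Add(-8, o), -1))
Add(Function('p')(Function('k')(0)), Mul(-1, 23150)) = Add(Pow(Add(-8, 0), -1), Mul(-1, 23150)) = Add(Pow(-8, -1), -23150) = Add(Rational(-1, 8), -23150) = Rational(-185201, 8)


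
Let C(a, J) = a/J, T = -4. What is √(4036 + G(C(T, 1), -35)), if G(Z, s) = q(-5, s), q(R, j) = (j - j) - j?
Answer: √4071 ≈ 63.804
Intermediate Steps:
q(R, j) = -j (q(R, j) = 0 - j = -j)
G(Z, s) = -s
√(4036 + G(C(T, 1), -35)) = √(4036 - 1*(-35)) = √(4036 + 35) = √4071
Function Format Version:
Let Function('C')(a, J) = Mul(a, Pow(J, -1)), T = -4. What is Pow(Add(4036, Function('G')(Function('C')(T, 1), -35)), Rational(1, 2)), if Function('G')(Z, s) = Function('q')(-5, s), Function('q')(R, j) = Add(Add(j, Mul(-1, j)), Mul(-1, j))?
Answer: Pow(4071, Rational(1, 2)) ≈ 63.804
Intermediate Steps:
Function('q')(R, j) = Mul(-1, j) (Function('q')(R, j) = Add(0, Mul(-1, j)) = Mul(-1, j))
Function('G')(Z, s) = Mul(-1, s)
Pow(Add(4036, Function('G')(Function('C')(T, 1), -35)), Rational(1, 2)) = Pow(Add(4036, Mul(-1, -35)), Rational(1, 2)) = Pow(Add(4036, 35), Rational(1, 2)) = Pow(4071, Rational(1, 2))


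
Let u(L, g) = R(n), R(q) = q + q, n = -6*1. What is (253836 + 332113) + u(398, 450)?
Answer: 585937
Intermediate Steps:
n = -6
R(q) = 2*q
u(L, g) = -12 (u(L, g) = 2*(-6) = -12)
(253836 + 332113) + u(398, 450) = (253836 + 332113) - 12 = 585949 - 12 = 585937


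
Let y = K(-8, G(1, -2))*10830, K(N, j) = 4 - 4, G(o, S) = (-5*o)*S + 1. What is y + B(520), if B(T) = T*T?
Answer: 270400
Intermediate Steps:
G(o, S) = 1 - 5*S*o (G(o, S) = -5*S*o + 1 = 1 - 5*S*o)
K(N, j) = 0
B(T) = T²
y = 0 (y = 0*10830 = 0)
y + B(520) = 0 + 520² = 0 + 270400 = 270400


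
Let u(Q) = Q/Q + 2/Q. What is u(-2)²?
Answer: 0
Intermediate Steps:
u(Q) = 1 + 2/Q
u(-2)² = ((2 - 2)/(-2))² = (-½*0)² = 0² = 0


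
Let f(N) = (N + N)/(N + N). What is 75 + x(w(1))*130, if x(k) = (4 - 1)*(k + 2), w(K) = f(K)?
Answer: 1245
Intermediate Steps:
f(N) = 1 (f(N) = (2*N)/((2*N)) = (2*N)*(1/(2*N)) = 1)
w(K) = 1
x(k) = 6 + 3*k (x(k) = 3*(2 + k) = 6 + 3*k)
75 + x(w(1))*130 = 75 + (6 + 3*1)*130 = 75 + (6 + 3)*130 = 75 + 9*130 = 75 + 1170 = 1245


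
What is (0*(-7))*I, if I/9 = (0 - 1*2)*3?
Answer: 0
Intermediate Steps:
I = -54 (I = 9*((0 - 1*2)*3) = 9*((0 - 2)*3) = 9*(-2*3) = 9*(-6) = -54)
(0*(-7))*I = (0*(-7))*(-54) = 0*(-54) = 0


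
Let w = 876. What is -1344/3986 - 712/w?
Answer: -501922/436467 ≈ -1.1500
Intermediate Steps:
-1344/3986 - 712/w = -1344/3986 - 712/876 = -1344*1/3986 - 712*1/876 = -672/1993 - 178/219 = -501922/436467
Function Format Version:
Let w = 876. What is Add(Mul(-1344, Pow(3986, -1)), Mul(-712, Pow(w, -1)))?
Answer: Rational(-501922, 436467) ≈ -1.1500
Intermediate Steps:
Add(Mul(-1344, Pow(3986, -1)), Mul(-712, Pow(w, -1))) = Add(Mul(-1344, Pow(3986, -1)), Mul(-712, Pow(876, -1))) = Add(Mul(-1344, Rational(1, 3986)), Mul(-712, Rational(1, 876))) = Add(Rational(-672, 1993), Rational(-178, 219)) = Rational(-501922, 436467)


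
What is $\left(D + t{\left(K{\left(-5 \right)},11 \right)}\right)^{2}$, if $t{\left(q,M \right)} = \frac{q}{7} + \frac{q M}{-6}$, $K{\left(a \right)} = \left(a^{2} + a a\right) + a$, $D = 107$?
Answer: $\frac{187489}{196} \approx 956.58$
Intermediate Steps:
$K{\left(a \right)} = a + 2 a^{2}$ ($K{\left(a \right)} = \left(a^{2} + a^{2}\right) + a = 2 a^{2} + a = a + 2 a^{2}$)
$t{\left(q,M \right)} = \frac{q}{7} - \frac{M q}{6}$ ($t{\left(q,M \right)} = q \frac{1}{7} + M q \left(- \frac{1}{6}\right) = \frac{q}{7} - \frac{M q}{6}$)
$\left(D + t{\left(K{\left(-5 \right)},11 \right)}\right)^{2} = \left(107 + \frac{- 5 \left(1 + 2 \left(-5\right)\right) \left(6 - 77\right)}{42}\right)^{2} = \left(107 + \frac{- 5 \left(1 - 10\right) \left(6 - 77\right)}{42}\right)^{2} = \left(107 + \frac{1}{42} \left(\left(-5\right) \left(-9\right)\right) \left(-71\right)\right)^{2} = \left(107 + \frac{1}{42} \cdot 45 \left(-71\right)\right)^{2} = \left(107 - \frac{1065}{14}\right)^{2} = \left(\frac{433}{14}\right)^{2} = \frac{187489}{196}$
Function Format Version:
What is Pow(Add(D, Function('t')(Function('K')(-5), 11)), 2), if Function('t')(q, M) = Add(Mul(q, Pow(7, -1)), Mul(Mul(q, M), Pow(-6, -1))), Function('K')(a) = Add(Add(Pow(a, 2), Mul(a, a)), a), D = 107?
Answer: Rational(187489, 196) ≈ 956.58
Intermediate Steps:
Function('K')(a) = Add(a, Mul(2, Pow(a, 2))) (Function('K')(a) = Add(Add(Pow(a, 2), Pow(a, 2)), a) = Add(Mul(2, Pow(a, 2)), a) = Add(a, Mul(2, Pow(a, 2))))
Function('t')(q, M) = Add(Mul(Rational(1, 7), q), Mul(Rational(-1, 6), M, q)) (Function('t')(q, M) = Add(Mul(q, Rational(1, 7)), Mul(Mul(M, q), Rational(-1, 6))) = Add(Mul(Rational(1, 7), q), Mul(Rational(-1, 6), M, q)))
Pow(Add(D, Function('t')(Function('K')(-5), 11)), 2) = Pow(Add(107, Mul(Rational(1, 42), Mul(-5, Add(1, Mul(2, -5))), Add(6, Mul(-7, 11)))), 2) = Pow(Add(107, Mul(Rational(1, 42), Mul(-5, Add(1, -10)), Add(6, -77))), 2) = Pow(Add(107, Mul(Rational(1, 42), Mul(-5, -9), -71)), 2) = Pow(Add(107, Mul(Rational(1, 42), 45, -71)), 2) = Pow(Add(107, Rational(-1065, 14)), 2) = Pow(Rational(433, 14), 2) = Rational(187489, 196)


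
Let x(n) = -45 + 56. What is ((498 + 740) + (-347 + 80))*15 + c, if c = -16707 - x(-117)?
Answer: -2153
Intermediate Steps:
x(n) = 11
c = -16718 (c = -16707 - 1*11 = -16707 - 11 = -16718)
((498 + 740) + (-347 + 80))*15 + c = ((498 + 740) + (-347 + 80))*15 - 16718 = (1238 - 267)*15 - 16718 = 971*15 - 16718 = 14565 - 16718 = -2153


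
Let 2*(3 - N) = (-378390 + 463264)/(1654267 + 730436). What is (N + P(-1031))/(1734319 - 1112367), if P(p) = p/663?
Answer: 752136581/327780746856576 ≈ 2.2946e-6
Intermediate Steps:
N = 7111672/2384703 (N = 3 - (-378390 + 463264)/(2*(1654267 + 730436)) = 3 - 42437/2384703 = 7111672/2384703 ≈ 2.9822)
P(p) = p/663 (P(p) = p*(1/663) = p/663)
(N + P(-1031))/(1734319 - 1112367) = (7111672/2384703 + (1/663)*(-1031))/(1734319 - 1112367) = (7111672/2384703 - 1031/663)/621952 = (752136581/527019363)*(1/621952) = 752136581/327780746856576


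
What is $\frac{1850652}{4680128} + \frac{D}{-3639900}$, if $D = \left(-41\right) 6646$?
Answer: $\frac{500716098313}{1064699869200} \approx 0.47029$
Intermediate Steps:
$D = -272486$
$\frac{1850652}{4680128} + \frac{D}{-3639900} = \frac{1850652}{4680128} - \frac{272486}{-3639900} = 1850652 \cdot \frac{1}{4680128} - - \frac{136243}{1819950} = \frac{462663}{1170032} + \frac{136243}{1819950} = \frac{500716098313}{1064699869200}$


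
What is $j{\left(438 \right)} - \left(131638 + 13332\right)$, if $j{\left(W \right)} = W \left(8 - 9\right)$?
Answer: $-145408$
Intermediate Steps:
$j{\left(W \right)} = - W$ ($j{\left(W \right)} = W \left(-1\right) = - W$)
$j{\left(438 \right)} - \left(131638 + 13332\right) = \left(-1\right) 438 - \left(131638 + 13332\right) = -438 - 144970 = -145408$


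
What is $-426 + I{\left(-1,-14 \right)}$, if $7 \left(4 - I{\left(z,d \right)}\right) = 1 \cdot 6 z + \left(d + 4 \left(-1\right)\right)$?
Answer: $- \frac{2930}{7} \approx -418.57$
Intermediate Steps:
$I{\left(z,d \right)} = \frac{32}{7} - \frac{6 z}{7} - \frac{d}{7}$ ($I{\left(z,d \right)} = 4 - \frac{1 \cdot 6 z + \left(d + 4 \left(-1\right)\right)}{7} = 4 - \frac{6 z + \left(d - 4\right)}{7} = 4 - \frac{6 z + \left(-4 + d\right)}{7} = 4 - \frac{-4 + d + 6 z}{7} = 4 - \left(- \frac{4}{7} + \frac{d}{7} + \frac{6 z}{7}\right) = \frac{32}{7} - \frac{6 z}{7} - \frac{d}{7}$)
$-426 + I{\left(-1,-14 \right)} = -426 - - \frac{52}{7} = -426 + \left(\frac{32}{7} + \frac{6}{7} + 2\right) = -426 + \frac{52}{7} = - \frac{2930}{7}$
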